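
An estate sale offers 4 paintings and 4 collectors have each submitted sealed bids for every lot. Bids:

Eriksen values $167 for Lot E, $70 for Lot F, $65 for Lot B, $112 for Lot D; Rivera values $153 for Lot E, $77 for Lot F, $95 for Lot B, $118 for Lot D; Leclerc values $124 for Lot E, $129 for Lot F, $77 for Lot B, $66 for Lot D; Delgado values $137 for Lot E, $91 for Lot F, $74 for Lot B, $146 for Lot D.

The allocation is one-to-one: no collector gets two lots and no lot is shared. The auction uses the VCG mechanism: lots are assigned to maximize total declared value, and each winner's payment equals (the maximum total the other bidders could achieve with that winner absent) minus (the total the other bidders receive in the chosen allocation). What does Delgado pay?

Efficient allocation: Eriksen→Lot E ($167), Rivera→Lot B ($95), Leclerc→Lot F ($129), Delgado→Lot D ($146); total welfare W = $537.
Delgado receives Lot D at value $146, so the others get W − 146 = $391.
Without Delgado: best allocation of the remaining 3 bidders over all 4 lots is Eriksen→Lot E ($167), Rivera→Lot D ($118), Leclerc→Lot F ($129), total $414.
VCG payment = (others' best without Delgado) − (others' welfare with Delgado) = 414 − 391 = $23.

Delgado pays $23.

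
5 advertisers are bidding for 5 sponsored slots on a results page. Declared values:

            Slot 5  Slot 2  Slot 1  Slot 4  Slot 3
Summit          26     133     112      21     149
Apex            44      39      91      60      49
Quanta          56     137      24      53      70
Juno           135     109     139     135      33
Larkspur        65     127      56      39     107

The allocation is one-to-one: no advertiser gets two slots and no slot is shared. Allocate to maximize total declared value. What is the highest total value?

Maximum total: $577

Treat this as an assignment problem: match each advertiser to one slot.
Optimal: Summit→Slot 3 ($149), Apex→Slot 1 ($91), Quanta→Slot 2 ($137), Juno→Slot 4 ($135), Larkspur→Slot 5 ($65) — total 149+91+137+135+65 = $577.
Max-entry greedy (repeatedly take the single best remaining cell) gives $550, worse by 27.
Every other assignment is strictly worse.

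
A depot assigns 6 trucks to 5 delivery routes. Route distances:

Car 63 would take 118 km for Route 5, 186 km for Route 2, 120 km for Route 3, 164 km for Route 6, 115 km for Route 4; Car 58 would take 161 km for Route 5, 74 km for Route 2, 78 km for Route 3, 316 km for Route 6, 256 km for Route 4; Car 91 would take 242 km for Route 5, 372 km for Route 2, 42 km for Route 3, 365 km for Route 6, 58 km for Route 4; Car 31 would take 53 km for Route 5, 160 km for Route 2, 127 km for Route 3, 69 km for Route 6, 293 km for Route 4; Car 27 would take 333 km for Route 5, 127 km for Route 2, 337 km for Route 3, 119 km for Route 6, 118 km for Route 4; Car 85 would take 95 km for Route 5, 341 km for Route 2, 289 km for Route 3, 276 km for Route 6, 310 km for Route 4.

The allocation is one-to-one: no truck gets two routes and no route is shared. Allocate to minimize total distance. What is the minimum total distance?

Optimal: Car 85→Route 5 (95 km), Car 58→Route 2 (74 km), Car 91→Route 3 (42 km), Car 31→Route 6 (69 km), Car 63→Route 4 (115 km) — total 95+74+42+69+115 = 395 km.
Row-greedy (each truck in turn takes its cheapest remaining route) gives 403 km, worse by 8.
Next-best assignment: Car 85→Route 5, Car 58→Route 2, Car 91→Route 3, Car 31→Route 6, Car 27→Route 4 = 398 km.
Swapping Car 91↔Car 31 (Car 91→Route 6 365 km, Car 31→Route 3 127 km) adds 381.
Checked against all permutations: 395 km is optimal.

Minimum total: 395 km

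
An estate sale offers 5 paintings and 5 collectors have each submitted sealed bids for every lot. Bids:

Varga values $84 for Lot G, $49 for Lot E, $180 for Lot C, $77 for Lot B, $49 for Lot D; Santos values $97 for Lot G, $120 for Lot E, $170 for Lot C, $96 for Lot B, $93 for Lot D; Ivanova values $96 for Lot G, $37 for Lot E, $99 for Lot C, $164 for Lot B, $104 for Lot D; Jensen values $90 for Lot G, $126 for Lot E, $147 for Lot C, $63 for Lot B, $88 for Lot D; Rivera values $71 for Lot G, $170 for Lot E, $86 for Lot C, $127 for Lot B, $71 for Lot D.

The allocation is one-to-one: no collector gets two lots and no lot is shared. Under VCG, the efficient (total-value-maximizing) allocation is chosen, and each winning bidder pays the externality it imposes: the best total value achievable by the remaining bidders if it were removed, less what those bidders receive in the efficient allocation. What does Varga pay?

Efficient allocation: Varga→Lot C ($180), Santos→Lot G ($97), Ivanova→Lot B ($164), Jensen→Lot D ($88), Rivera→Lot E ($170); total welfare W = $699.
Varga receives Lot C at value $180, so the others get W − 180 = $519.
Without Varga: best allocation of the remaining 4 bidders over all 5 lots is Santos→Lot C ($170), Ivanova→Lot B ($164), Jensen→Lot G ($90), Rivera→Lot E ($170), total $594.
VCG payment = (others' best without Varga) − (others' welfare with Varga) = 594 − 519 = $75.

Varga pays $75.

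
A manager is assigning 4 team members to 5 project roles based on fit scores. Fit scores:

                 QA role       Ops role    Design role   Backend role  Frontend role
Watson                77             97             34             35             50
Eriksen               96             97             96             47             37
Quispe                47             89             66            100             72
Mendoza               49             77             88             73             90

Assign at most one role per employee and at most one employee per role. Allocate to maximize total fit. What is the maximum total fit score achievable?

Maximum total: 383 pts

Optimal: Watson→Ops role (97 pts), Eriksen→QA role (96 pts), Quispe→Backend role (100 pts), Mendoza→Frontend role (90 pts) — total 97+96+100+90 = 383 pts.
Column-greedy (each role in turn goes to its best remaining employee) gives 381 pts, worse by 2.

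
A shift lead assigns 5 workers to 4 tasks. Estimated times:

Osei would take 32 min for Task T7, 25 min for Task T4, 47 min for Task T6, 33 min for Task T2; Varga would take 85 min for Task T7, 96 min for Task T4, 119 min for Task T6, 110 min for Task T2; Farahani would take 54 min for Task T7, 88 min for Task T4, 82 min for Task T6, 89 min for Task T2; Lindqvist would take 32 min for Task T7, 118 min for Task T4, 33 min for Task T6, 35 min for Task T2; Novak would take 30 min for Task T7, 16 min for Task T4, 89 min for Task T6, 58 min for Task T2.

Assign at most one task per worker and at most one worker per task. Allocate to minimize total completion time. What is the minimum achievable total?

Minimum total: 136 min

This is the linear assignment problem.
Optimal: Farahani→Task T7 (54 min), Novak→Task T4 (16 min), Lindqvist→Task T6 (33 min), Osei→Task T2 (33 min) — total 54+16+33+33 = 136 min.
Column-greedy (each task in turn goes to its cheapest remaining worker) gives 177 min, worse by 41.
Swapping Farahani↔Lindqvist (Farahani→Task T6 82 min, Lindqvist→Task T7 32 min) adds 27.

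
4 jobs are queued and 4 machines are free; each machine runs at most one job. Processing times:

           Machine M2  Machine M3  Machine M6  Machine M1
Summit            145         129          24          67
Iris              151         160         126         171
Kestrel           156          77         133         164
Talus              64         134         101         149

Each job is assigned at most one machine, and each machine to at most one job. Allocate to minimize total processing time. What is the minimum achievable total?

This is a one-to-one assignment (minimum-cost bipartite matching).
Optimal: Summit→Machine M1 (67 min), Iris→Machine M6 (126 min), Kestrel→Machine M3 (77 min), Talus→Machine M2 (64 min) — total 67+126+77+64 = 334 min.
Column-greedy (each machine in turn goes to its cheapest remaining job) gives 336 min, worse by 2.
Next-best assignment: Summit→Machine M6, Iris→Machine M1, Kestrel→Machine M3, Talus→Machine M2 = 336 min.

Minimum total: 334 min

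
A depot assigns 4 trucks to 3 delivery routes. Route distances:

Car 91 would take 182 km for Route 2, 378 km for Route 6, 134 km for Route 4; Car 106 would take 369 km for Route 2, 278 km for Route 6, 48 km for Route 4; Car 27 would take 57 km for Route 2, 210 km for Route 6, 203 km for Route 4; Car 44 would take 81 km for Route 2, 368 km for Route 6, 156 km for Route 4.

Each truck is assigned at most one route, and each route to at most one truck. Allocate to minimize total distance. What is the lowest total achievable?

Minimum total: 339 km

Optimal: Car 44→Route 2 (81 km), Car 27→Route 6 (210 km), Car 106→Route 4 (48 km) — total 81+210+48 = 339 km.
Min-entry greedy (repeatedly take the single cheapest remaining cell) gives 473 km, worse by 134.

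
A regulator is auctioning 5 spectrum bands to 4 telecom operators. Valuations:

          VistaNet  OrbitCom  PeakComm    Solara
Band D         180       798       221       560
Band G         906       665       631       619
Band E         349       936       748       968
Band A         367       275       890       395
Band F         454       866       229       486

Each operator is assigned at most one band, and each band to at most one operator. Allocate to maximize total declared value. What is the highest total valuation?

Optimal: VistaNet→Band G ($906M), OrbitCom→Band F ($866M), PeakComm→Band A ($890M), Solara→Band E ($968M) — total 906+866+890+968 = $3630M.
Swapping VistaNet↔Solara (VistaNet→Band E $349M, Solara→Band G $619M) loses 906.
No other one-to-one assignment exceeds $3630M.

Maximum total: $3630M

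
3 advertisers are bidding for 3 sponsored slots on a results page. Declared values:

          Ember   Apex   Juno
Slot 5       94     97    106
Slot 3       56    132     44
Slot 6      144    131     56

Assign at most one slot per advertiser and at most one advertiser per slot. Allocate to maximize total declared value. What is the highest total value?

This is the linear assignment problem.
Optimal: Ember→Slot 6 ($144), Apex→Slot 3 ($132), Juno→Slot 5 ($106) — total 144+132+106 = $382.
Next-best assignment: Ember→Slot 3, Apex→Slot 6, Juno→Slot 5 = $293.
Checked against all permutations: $382 is optimal.

Maximum total: $382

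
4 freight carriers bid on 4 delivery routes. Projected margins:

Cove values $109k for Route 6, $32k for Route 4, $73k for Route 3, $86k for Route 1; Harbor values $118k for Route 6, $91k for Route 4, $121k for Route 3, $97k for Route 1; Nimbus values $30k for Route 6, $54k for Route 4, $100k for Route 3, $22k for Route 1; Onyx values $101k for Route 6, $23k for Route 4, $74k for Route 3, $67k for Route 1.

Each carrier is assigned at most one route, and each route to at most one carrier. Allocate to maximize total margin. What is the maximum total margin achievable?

Optimal: Cove→Route 1 ($86k), Harbor→Route 4 ($91k), Nimbus→Route 3 ($100k), Onyx→Route 6 ($101k) — total 86+91+100+101 = $378k.
Column-greedy (each route in turn goes to its best remaining carrier) gives $332k, worse by 46.

Maximum total: $378k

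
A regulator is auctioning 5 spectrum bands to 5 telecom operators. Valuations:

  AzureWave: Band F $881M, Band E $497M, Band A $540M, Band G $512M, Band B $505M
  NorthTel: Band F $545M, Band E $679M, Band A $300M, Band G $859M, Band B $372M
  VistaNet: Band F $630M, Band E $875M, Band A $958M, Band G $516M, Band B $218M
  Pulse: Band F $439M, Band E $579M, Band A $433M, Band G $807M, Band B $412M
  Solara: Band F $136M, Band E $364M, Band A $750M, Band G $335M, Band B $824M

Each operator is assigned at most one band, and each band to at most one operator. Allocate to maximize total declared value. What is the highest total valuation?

This is the linear assignment problem.
Optimal: AzureWave→Band F ($881M), NorthTel→Band E ($679M), VistaNet→Band A ($958M), Pulse→Band G ($807M), Solara→Band B ($824M) — total 881+679+958+807+824 = $4149M.
Max-entry greedy (repeatedly take the single best remaining cell) gives $4101M, worse by 48.
Next-best assignment: AzureWave→Band F, NorthTel→Band G, VistaNet→Band A, Pulse→Band E, Solara→Band B = $4101M.
No other one-to-one assignment exceeds $4149M.

Maximum total: $4149M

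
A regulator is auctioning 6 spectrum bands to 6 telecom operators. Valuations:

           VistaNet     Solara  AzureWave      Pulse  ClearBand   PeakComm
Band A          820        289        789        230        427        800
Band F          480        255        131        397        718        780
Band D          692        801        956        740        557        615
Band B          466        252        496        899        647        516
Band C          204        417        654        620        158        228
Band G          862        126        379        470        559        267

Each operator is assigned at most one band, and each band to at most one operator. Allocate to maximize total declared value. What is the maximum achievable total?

Optimal: VistaNet→Band G ($862M), Solara→Band D ($801M), AzureWave→Band C ($654M), Pulse→Band B ($899M), ClearBand→Band F ($718M), PeakComm→Band A ($800M) — total 862+801+654+899+718+800 = $4734M.
Row-greedy (each operator in turn takes its best remaining band) gives $4297M, worse by 437.
Next-best assignment: VistaNet→Band G, Solara→Band C, AzureWave→Band D, Pulse→Band B, ClearBand→Band F, PeakComm→Band A = $4652M.

Max total: $4734M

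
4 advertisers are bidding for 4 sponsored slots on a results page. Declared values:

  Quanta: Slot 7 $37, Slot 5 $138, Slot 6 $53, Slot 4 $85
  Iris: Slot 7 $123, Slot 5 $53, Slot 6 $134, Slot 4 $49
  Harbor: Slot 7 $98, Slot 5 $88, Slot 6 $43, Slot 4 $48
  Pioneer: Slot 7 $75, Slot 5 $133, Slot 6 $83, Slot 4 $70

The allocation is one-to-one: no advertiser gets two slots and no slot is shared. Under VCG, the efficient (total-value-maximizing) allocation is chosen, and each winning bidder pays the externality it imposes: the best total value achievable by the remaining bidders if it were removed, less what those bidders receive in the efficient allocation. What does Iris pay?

Efficient allocation: Quanta→Slot 4 ($85), Iris→Slot 6 ($134), Harbor→Slot 7 ($98), Pioneer→Slot 5 ($133); total welfare W = $450.
Iris receives Slot 6 at value $134, so the others get W − 134 = $316.
Without Iris: best allocation of the remaining 3 bidders over all 4 slots is Quanta→Slot 5 ($138), Harbor→Slot 7 ($98), Pioneer→Slot 6 ($83), total $319.
VCG payment = (others' best without Iris) − (others' welfare with Iris) = 319 − 316 = $3.

Iris pays $3.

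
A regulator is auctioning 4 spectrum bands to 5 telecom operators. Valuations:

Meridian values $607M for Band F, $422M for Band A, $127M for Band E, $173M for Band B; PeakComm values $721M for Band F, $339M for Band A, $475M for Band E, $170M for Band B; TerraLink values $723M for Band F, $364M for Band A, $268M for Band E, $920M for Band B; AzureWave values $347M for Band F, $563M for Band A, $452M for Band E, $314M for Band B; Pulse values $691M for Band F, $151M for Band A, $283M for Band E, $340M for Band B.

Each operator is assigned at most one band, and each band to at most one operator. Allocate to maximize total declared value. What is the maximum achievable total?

Maximum total: $2649M

Optimal: Pulse→Band F ($691M), AzureWave→Band A ($563M), PeakComm→Band E ($475M), TerraLink→Band B ($920M) — total 691+563+475+920 = $2649M.
Column-greedy (each band in turn goes to its best remaining operator) gives $2101M, worse by 548.
Next-best assignment: Meridian→Band F, AzureWave→Band A, PeakComm→Band E, TerraLink→Band B = $2565M.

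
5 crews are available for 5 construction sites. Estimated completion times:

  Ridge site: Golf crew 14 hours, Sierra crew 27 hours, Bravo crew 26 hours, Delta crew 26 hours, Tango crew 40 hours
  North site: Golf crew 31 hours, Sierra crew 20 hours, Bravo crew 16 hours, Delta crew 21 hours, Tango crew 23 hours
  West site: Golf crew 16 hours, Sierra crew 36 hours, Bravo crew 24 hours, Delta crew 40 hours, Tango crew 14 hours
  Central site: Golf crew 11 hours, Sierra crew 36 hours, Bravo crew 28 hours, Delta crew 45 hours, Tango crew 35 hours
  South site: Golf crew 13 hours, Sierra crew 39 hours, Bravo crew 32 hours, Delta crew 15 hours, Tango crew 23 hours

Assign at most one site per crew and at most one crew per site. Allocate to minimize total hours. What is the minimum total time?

This is a one-to-one assignment (minimum-cost bipartite matching).
Optimal: Golf crew→Central site (11 hours), Sierra crew→Ridge site (27 hours), Bravo crew→North site (16 hours), Delta crew→South site (15 hours), Tango crew→West site (14 hours) — total 11+27+16+15+14 = 83 hours.
Row-greedy (each crew in turn takes its cheapest remaining site) gives 110 hours, worse by 27.
No other one-to-one assignment undercuts 83 hours.

Minimum total: 83 hours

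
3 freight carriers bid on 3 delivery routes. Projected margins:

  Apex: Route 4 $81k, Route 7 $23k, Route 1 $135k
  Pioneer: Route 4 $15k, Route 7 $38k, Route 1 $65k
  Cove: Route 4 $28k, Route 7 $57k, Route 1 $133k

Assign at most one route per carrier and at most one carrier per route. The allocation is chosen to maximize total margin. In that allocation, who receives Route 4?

Optimal: Apex→Route 4 ($81k), Pioneer→Route 7 ($38k), Cove→Route 1 ($133k) — total 81+38+133 = $252k.
Row-greedy (each carrier in turn takes its best remaining route) gives $201k, worse by 51.
Next-best assignment: Apex→Route 1, Pioneer→Route 4, Cove→Route 7 = $207k.
Swapping Apex↔Pioneer (Apex→Route 7 $23k, Pioneer→Route 4 $15k) loses 81.
No other one-to-one assignment exceeds $252k.
Apex's own top route is Route 1 ($135k), but forcing Apex→Route 1 and reassigning the rest optimally gives only $207k — worse by 45.

Apex receives Route 4.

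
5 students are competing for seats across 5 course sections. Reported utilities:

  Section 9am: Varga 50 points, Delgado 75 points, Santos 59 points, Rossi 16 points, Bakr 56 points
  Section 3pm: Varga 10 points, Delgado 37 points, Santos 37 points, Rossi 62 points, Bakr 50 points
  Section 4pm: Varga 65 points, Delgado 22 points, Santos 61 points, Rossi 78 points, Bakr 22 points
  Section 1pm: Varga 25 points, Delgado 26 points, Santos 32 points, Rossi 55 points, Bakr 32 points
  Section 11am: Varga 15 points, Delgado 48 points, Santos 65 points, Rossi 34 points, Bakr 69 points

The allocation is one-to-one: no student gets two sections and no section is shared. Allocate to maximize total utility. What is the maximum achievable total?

Optimal: Varga→Section 4pm (65 points), Delgado→Section 9am (75 points), Santos→Section 11am (65 points), Rossi→Section 1pm (55 points), Bakr→Section 3pm (50 points) — total 65+75+65+55+50 = 310 points.
Column-greedy (each section in turn goes to its best remaining student) gives 303 points, worse by 7.
Every other assignment is strictly worse.

Max total: 310 points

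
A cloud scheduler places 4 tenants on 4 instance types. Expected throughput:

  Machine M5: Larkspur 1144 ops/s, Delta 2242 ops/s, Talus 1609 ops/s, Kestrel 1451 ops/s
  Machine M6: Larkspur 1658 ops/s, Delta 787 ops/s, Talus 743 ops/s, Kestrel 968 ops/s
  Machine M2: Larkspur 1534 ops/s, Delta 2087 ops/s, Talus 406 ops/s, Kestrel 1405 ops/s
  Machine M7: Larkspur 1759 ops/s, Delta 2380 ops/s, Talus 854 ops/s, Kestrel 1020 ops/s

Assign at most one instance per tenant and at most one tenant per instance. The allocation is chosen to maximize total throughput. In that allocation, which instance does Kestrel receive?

Kestrel receives Machine M2.

Treat this as an assignment problem: match each tenant to one instance.
Optimal: Larkspur→Machine M6 (1658 ops/s), Delta→Machine M7 (2380 ops/s), Talus→Machine M5 (1609 ops/s), Kestrel→Machine M2 (1405 ops/s) — total 1658+2380+1609+1405 = 7052 ops/s.
Column-greedy (each instance in turn goes to its best remaining tenant) gives 6159 ops/s, worse by 893.
Swapping Delta↔Larkspur (Delta→Machine M6 787 ops/s, Larkspur→Machine M7 1759 ops/s) loses 1492.
Kestrel's own top instance is Machine M5 (1451 ops/s), but forcing Kestrel→Machine M5 and reassigning the rest optimally gives only 6108 ops/s — worse by 944.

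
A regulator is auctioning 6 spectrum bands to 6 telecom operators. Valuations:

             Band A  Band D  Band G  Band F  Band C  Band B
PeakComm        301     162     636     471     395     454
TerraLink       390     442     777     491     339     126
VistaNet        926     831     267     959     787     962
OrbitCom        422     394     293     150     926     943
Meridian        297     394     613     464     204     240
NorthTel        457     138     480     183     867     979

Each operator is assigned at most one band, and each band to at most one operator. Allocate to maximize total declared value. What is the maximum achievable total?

Optimal: PeakComm→Band F ($471M), TerraLink→Band G ($777M), VistaNet→Band A ($926M), OrbitCom→Band C ($926M), Meridian→Band D ($394M), NorthTel→Band B ($979M) — total 471+777+926+926+394+979 = $4473M.
Row-greedy (each operator in turn takes its best remaining band) gives $3866M, worse by 607.

Maximum total: $4473M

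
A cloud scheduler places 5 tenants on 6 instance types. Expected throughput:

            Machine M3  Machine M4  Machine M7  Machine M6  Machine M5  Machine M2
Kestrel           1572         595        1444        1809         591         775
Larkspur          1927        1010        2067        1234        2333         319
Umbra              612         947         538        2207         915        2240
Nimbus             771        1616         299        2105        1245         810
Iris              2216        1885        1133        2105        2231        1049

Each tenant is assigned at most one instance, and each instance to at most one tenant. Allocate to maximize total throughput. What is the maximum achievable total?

Maximum total: 10338 ops/s

This is a one-to-one assignment (maximum-weight bipartite matching).
Optimal: Kestrel→Machine M7 (1444 ops/s), Larkspur→Machine M5 (2333 ops/s), Umbra→Machine M2 (2240 ops/s), Nimbus→Machine M6 (2105 ops/s), Iris→Machine M3 (2216 ops/s) — total 1444+2333+2240+2105+2216 = 10338 ops/s.
Row-greedy (each tenant in turn takes its best remaining instance) gives 10214 ops/s, worse by 124.
Swapping Larkspur↔Kestrel (Larkspur→Machine M7 2067 ops/s, Kestrel→Machine M5 591 ops/s) loses 1119.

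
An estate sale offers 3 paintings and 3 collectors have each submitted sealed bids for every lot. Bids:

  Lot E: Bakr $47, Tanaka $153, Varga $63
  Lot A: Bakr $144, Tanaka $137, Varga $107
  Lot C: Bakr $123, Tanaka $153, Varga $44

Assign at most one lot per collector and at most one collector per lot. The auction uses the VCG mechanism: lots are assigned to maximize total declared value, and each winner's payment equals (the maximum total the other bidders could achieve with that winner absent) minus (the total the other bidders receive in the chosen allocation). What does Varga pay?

Varga pays $21.

Efficient allocation: Bakr→Lot C ($123), Tanaka→Lot E ($153), Varga→Lot A ($107); total welfare W = $383.
Varga receives Lot A at value $107, so the others get W − 107 = $276.
Without Varga: best allocation of the remaining 2 bidders over all 3 lots is Bakr→Lot A ($144), Tanaka→Lot E ($153), total $297.
VCG payment = (others' best without Varga) − (others' welfare with Varga) = 297 − 276 = $21.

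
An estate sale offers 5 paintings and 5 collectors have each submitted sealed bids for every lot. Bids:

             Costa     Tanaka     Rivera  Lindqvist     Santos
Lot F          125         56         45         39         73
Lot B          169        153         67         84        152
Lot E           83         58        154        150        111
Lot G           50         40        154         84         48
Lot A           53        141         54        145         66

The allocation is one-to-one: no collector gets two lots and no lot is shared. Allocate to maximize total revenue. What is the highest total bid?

This is a one-to-one assignment (maximum-weight bipartite matching).
Optimal: Costa→Lot F ($125), Tanaka→Lot A ($141), Rivera→Lot G ($154), Lindqvist→Lot E ($150), Santos→Lot B ($152) — total 125+141+154+150+152 = $722.
Max-entry greedy (repeatedly take the single best remaining cell) gives $581, worse by 141.
Swapping Santos↔Rivera (Santos→Lot G $48, Rivera→Lot B $67) loses 191.

Max total: $722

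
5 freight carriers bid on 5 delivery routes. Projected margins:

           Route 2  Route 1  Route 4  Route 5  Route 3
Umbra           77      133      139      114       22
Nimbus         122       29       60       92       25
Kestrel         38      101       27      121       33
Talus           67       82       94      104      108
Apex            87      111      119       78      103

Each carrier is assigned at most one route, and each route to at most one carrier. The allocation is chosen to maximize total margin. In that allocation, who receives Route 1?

Umbra receives Route 1.

Optimal: Umbra→Route 1 ($133k), Nimbus→Route 2 ($122k), Kestrel→Route 5 ($121k), Talus→Route 3 ($108k), Apex→Route 4 ($119k) — total 133+122+121+108+119 = $603k.
Next-best assignment: Umbra→Route 4, Nimbus→Route 2, Kestrel→Route 5, Talus→Route 3, Apex→Route 1 = $601k.
Swapping Apex↔Kestrel (Apex→Route 5 $78k, Kestrel→Route 4 $27k) loses 135.
Umbra's own top route is Route 4 ($139k), but forcing Umbra→Route 4 and reassigning the rest optimally gives only $601k — worse by 2.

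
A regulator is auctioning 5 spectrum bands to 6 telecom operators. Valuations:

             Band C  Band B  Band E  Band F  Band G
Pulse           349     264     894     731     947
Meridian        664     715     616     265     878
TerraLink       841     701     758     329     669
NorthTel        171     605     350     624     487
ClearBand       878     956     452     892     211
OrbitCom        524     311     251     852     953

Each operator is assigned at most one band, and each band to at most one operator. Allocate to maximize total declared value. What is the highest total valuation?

Max total: $4421M

Optimal: TerraLink→Band C ($841M), ClearBand→Band B ($956M), Pulse→Band E ($894M), OrbitCom→Band F ($852M), Meridian→Band G ($878M) — total 841+956+894+852+878 = $4421M.
Column-greedy (each band in turn goes to its best remaining operator) gives $4008M, worse by 413.
Checked against all permutations: $4421M is optimal.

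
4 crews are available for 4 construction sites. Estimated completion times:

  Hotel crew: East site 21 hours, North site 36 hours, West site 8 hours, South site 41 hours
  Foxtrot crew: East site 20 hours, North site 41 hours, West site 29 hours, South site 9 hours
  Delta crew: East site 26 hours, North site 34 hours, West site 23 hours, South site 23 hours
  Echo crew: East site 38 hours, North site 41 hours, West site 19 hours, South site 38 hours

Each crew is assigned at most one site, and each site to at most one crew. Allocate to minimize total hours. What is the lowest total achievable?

Minimum total: 83 hours

Optimal: Hotel crew→East site (21 hours), Foxtrot crew→South site (9 hours), Delta crew→North site (34 hours), Echo crew→West site (19 hours) — total 21+9+34+19 = 83 hours.
Row-greedy (each crew in turn takes its cheapest remaining site) gives 84 hours, worse by 1.
No other one-to-one assignment undercuts 83 hours.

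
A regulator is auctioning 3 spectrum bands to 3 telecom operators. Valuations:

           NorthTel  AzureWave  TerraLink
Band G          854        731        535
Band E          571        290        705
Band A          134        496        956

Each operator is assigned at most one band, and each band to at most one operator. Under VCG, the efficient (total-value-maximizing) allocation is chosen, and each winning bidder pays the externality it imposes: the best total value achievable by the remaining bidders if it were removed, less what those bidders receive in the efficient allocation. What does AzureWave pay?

Efficient allocation: NorthTel→Band E ($571M), AzureWave→Band G ($731M), TerraLink→Band A ($956M); total welfare W = $2258M.
AzureWave receives Band G at value $731M, so the others get W − 731 = $1527M.
Without AzureWave: best allocation of the remaining 2 bidders over all 3 bands is NorthTel→Band G ($854M), TerraLink→Band A ($956M), total $1810M.
VCG payment = (others' best without AzureWave) − (others' welfare with AzureWave) = 1810 − 1527 = $283M.

AzureWave pays $283M.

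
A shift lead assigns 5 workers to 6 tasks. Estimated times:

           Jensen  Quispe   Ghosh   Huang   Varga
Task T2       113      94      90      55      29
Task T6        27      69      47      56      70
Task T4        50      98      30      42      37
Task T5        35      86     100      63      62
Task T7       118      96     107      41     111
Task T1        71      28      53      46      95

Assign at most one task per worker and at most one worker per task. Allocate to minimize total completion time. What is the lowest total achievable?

Minimum total: 155 min

Optimal: Jensen→Task T6 (27 min), Quispe→Task T1 (28 min), Ghosh→Task T4 (30 min), Huang→Task T7 (41 min), Varga→Task T2 (29 min) — total 27+28+30+41+29 = 155 min.
Column-greedy (each task in turn goes to its cheapest remaining worker) gives 245 min, worse by 90.
Next-best assignment: Jensen→Task T5, Quispe→Task T1, Ghosh→Task T4, Huang→Task T7, Varga→Task T2 = 163 min.
Swapping Jensen↔Huang (Jensen→Task T7 118 min, Huang→Task T6 56 min) adds 106.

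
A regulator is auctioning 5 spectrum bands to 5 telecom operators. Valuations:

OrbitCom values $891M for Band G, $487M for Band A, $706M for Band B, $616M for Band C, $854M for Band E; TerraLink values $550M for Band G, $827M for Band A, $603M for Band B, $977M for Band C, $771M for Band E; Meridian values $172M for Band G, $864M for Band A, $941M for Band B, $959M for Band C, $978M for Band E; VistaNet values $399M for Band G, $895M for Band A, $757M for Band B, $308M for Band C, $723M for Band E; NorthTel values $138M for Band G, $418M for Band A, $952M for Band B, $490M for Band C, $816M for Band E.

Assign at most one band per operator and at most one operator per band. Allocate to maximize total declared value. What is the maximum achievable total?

Optimal: OrbitCom→Band G ($891M), TerraLink→Band C ($977M), Meridian→Band E ($978M), VistaNet→Band A ($895M), NorthTel→Band B ($952M) — total 891+977+978+895+952 = $4693M.
Next-best assignment: OrbitCom→Band G, TerraLink→Band C, Meridian→Band B, VistaNet→Band A, NorthTel→Band E = $4520M.
Swapping NorthTel↔TerraLink (NorthTel→Band C $490M, TerraLink→Band B $603M) loses 836.

Max total: $4693M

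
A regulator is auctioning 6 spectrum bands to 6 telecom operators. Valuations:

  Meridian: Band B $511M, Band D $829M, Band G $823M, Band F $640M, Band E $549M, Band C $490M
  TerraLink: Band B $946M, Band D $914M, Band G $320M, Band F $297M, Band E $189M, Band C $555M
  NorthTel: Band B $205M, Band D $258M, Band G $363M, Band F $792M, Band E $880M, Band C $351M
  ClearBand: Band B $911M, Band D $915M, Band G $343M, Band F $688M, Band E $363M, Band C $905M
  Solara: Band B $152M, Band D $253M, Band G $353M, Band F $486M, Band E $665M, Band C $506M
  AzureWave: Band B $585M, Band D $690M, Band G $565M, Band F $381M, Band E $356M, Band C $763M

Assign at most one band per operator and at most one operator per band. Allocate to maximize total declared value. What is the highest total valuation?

Max total: $4904M

Optimal: Meridian→Band G ($823M), TerraLink→Band B ($946M), NorthTel→Band F ($792M), ClearBand→Band D ($915M), Solara→Band E ($665M), AzureWave→Band C ($763M) — total 823+946+792+915+665+763 = $4904M.
Max-entry greedy (repeatedly take the single best remaining cell) gives $4813M, worse by 91.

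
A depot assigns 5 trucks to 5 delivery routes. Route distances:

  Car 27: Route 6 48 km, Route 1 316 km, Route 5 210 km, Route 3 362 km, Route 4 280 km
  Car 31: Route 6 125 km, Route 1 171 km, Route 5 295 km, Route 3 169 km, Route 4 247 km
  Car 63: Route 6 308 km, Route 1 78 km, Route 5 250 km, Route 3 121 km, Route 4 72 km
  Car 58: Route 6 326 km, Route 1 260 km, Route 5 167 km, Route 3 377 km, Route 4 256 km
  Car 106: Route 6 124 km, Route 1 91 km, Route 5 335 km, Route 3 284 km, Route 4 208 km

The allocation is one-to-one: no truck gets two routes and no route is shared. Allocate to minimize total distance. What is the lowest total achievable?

Minimum total: 547 km

Optimal: Car 27→Route 6 (48 km), Car 31→Route 3 (169 km), Car 63→Route 4 (72 km), Car 58→Route 5 (167 km), Car 106→Route 1 (91 km) — total 48+169+72+167+91 = 547 km.
Next-best assignment: Car 27→Route 6, Car 31→Route 3, Car 63→Route 1, Car 58→Route 5, Car 106→Route 4 = 670 km.
Swapping Car 58↔Car 63 (Car 58→Route 4 256 km, Car 63→Route 5 250 km) adds 267.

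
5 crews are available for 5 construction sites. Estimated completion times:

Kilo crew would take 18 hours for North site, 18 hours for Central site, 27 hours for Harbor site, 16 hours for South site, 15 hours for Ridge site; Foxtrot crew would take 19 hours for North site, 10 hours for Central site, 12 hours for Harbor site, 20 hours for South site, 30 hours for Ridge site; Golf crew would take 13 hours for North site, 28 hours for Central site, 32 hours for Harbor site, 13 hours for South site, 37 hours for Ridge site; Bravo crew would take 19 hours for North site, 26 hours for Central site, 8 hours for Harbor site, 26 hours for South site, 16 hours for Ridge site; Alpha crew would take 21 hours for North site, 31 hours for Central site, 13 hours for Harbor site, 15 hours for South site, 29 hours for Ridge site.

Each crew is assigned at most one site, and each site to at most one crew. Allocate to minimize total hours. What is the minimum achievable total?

Min total: 61 hours

Optimal: Kilo crew→Ridge site (15 hours), Foxtrot crew→Central site (10 hours), Golf crew→North site (13 hours), Bravo crew→Harbor site (8 hours), Alpha crew→South site (15 hours) — total 15+10+13+8+15 = 61 hours.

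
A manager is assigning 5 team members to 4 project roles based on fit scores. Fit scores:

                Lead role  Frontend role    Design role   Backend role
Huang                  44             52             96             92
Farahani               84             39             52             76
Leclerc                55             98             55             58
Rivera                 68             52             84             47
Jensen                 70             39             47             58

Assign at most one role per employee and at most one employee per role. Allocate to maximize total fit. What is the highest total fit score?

Max total: 358 pts

Optimal: Farahani→Lead role (84 pts), Leclerc→Frontend role (98 pts), Rivera→Design role (84 pts), Huang→Backend role (92 pts) — total 84+98+84+92 = 358 pts.
Column-greedy (each role in turn goes to its best remaining employee) gives 336 pts, worse by 22.
Next-best assignment: Jensen→Lead role, Leclerc→Frontend role, Rivera→Design role, Huang→Backend role = 344 pts.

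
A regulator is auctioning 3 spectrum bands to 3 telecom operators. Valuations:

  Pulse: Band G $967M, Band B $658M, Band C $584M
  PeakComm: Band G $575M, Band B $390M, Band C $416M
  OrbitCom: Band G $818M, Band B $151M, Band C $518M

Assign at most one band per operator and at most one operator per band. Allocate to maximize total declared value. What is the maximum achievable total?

Max total: $1892M

Optimal: Pulse→Band B ($658M), PeakComm→Band C ($416M), OrbitCom→Band G ($818M) — total 658+416+818 = $1892M.
Row-greedy (each operator in turn takes its best remaining band) gives $1534M, worse by 358.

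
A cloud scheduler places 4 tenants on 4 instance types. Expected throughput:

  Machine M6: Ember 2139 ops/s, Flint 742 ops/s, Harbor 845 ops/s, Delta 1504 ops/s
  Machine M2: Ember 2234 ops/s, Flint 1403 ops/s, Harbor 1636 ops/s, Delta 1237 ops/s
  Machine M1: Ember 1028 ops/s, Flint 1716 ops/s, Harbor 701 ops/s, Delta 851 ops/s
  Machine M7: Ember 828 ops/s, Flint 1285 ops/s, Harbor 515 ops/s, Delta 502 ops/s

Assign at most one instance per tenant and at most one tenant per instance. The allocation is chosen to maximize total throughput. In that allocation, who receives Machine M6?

This is the linear assignment problem.
Optimal: Ember→Machine M6 (2139 ops/s), Flint→Machine M1 (1716 ops/s), Harbor→Machine M2 (1636 ops/s), Delta→Machine M7 (502 ops/s) — total 2139+1716+1636+502 = 5993 ops/s.
Row-greedy (each tenant in turn takes its best remaining instance) gives 5297 ops/s, worse by 696.
Ember's own top instance is Machine M2 (2234 ops/s), but forcing Ember→Machine M2 and reassigning the rest optimally gives only 5969 ops/s — worse by 24.

Ember receives Machine M6.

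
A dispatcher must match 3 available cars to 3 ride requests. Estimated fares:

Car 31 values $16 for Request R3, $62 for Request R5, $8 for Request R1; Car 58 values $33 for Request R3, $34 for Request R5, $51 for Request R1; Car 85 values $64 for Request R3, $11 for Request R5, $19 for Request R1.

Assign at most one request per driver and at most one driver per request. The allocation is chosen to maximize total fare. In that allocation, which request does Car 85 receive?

Car 85 receives Request R3.

Optimal: Car 31→Request R5 ($62), Car 58→Request R1 ($51), Car 85→Request R3 ($64) — total 62+51+64 = $177.
Next-best assignment: Car 31→Request R5, Car 58→Request R3, Car 85→Request R1 = $114.
Checked against all permutations: $177 is optimal.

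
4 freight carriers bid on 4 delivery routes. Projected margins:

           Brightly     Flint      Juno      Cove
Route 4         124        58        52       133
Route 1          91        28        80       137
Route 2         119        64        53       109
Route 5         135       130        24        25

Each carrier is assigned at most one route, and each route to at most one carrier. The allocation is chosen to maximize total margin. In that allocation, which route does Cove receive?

Optimal: Brightly→Route 2 ($119k), Flint→Route 5 ($130k), Juno→Route 1 ($80k), Cove→Route 4 ($133k) — total 119+130+80+133 = $462k.
Column-greedy (each route in turn goes to its best remaining carrier) gives $312k, worse by 150.
Cove's own top route is Route 1 ($137k), but forcing Cove→Route 1 and reassigning the rest optimally gives only $444k — worse by 18.

Cove receives Route 4.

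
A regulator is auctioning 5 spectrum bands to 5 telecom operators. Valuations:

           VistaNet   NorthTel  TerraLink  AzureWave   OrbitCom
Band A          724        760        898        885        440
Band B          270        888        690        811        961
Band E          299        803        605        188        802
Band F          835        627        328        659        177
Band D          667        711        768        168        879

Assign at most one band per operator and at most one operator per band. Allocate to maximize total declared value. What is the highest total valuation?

Maximum total: $4252M

This is a one-to-one assignment (maximum-weight bipartite matching).
Optimal: VistaNet→Band F ($835M), NorthTel→Band E ($803M), TerraLink→Band D ($768M), AzureWave→Band A ($885M), OrbitCom→Band B ($961M) — total 835+803+768+885+961 = $4252M.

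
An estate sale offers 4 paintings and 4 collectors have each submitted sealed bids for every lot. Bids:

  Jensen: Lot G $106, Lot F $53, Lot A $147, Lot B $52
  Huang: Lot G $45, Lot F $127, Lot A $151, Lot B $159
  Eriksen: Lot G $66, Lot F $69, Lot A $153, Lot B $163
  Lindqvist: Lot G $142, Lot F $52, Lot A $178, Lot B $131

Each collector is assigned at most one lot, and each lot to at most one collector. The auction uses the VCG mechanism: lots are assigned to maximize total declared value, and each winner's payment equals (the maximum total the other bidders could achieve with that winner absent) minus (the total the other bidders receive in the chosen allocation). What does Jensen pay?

Jensen pays $36.

Efficient allocation: Jensen→Lot A ($147), Huang→Lot F ($127), Eriksen→Lot B ($163), Lindqvist→Lot G ($142); total welfare W = $579.
Jensen receives Lot A at value $147, so the others get W − 147 = $432.
Without Jensen: best allocation of the remaining 3 bidders over all 4 lots is Huang→Lot F ($127), Eriksen→Lot B ($163), Lindqvist→Lot A ($178), total $468.
VCG payment = (others' best without Jensen) − (others' welfare with Jensen) = 468 − 432 = $36.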